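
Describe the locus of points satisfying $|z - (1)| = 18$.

|z - z0| = r describes a circle centered at z0 with radius r
Here z0 = 1 and r = 18
Locus: Circle centered at (1, 0) with radius 18


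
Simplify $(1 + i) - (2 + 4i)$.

(1 - 2) + (1 - 4)i = -1 - 3i


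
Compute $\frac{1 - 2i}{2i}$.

Multiply numerator and denominator by conjugate (-2i):
= (1 - 2i)(-2i) / (0^2 + 2^2)
= (-4 - 2i) / 4
Divide through by 2: (-2 - i) / 2
= -1 - (1/2)i


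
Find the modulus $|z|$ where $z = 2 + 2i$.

|z| = sqrt(a^2 + b^2) = sqrt(2^2 + 2^2) = sqrt(8) = sqrt(8)


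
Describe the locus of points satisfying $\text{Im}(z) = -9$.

Im(z) = y where z = x + yi; the equation y = -9 is satisfied by all points with that y-coordinate
Locus: Horizontal line y = -9


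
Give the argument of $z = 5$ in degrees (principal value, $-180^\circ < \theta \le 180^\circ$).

b = 0 and a > 0, so z lies on the positive real axis: θ = 0°


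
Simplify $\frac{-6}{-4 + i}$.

Multiply numerator and denominator by conjugate (-4 - i):
= (-6)(-4 - i) / ((-4)^2 + 1^2)
= (24 + 6i) / 17
= 24/17 + (6/17)i


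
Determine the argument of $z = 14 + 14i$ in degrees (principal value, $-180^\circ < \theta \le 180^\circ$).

θ = arctan(b/a) = arctan(14/14) (quadrant-adjusted) = 45°


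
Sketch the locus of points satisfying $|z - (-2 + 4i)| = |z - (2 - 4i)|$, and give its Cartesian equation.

|z - z1| = |z - z2| means z is equidistant from z1 and z2,
i.e. the perpendicular bisector of the segment from (-2, 4) to (2, -4) (midpoint (0, 0)).
With z = x + yi, square both sides:
(x - (-2))^2 + (y - 4)^2 = (x - 2)^2 + (y - (-4))^2
The x^2 and y^2 terms cancel: 8x + (-16)y = 20 - 20 = 0
Simplify: x - 2y = 0
Locus: Perpendicular bisector of the segment from (-2, 4) to (2, -4): the line x - 2y = 0


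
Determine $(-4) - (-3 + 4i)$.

(-4 - (-3)) + (0 - 4)i = -1 - 4i


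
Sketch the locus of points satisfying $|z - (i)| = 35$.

|z - z0| = r describes a circle centered at z0 with radius r
Here z0 = i and r = 35
Locus: Circle centered at (0, 1) with radius 35


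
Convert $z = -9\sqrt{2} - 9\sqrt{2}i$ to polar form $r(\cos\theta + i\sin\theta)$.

r = |z| = sqrt(a^2 + b^2) = sqrt((-9*sqrt(2))^2 + (-9*sqrt(2))^2) = sqrt(162 + 162) = sqrt(324) = 18
θ = arctan(b/a) = arctan(-12.7279/-12.7279) (quadrant-adjusted) = 225°
z = 18(cos 225° + i sin 225°)


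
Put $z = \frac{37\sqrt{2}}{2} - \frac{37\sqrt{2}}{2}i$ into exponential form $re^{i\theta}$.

r = |z| = sqrt((37*sqrt(2)/2)^2 + (-37*sqrt(2)/2)^2) = sqrt(1369/2 + 1369/2) = sqrt(1369) = 37
θ = arctan(b/a) = arctan(-26.163/26.163) (quadrant-adjusted) = -45° = -π/4
z = 37e^(-i*π/4)


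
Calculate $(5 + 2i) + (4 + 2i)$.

(5 + 4) + (2 + 2)i = 9 + 4i


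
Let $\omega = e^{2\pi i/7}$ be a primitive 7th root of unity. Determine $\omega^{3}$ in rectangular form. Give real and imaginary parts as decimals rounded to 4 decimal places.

ω^3 = e^(2πi·3/7) = e^(i·6π/7)
= cos(6π/7) + i sin(6π/7)
= -0.9010 + 0.4339i


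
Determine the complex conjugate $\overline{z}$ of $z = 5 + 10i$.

If z = a + bi, then conjugate(z) = a - bi
conjugate(5 + 10i) = 5 - 10i


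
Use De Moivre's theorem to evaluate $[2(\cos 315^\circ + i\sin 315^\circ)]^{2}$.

By De Moivre: z^n = r^n(cos(nθ) + i sin(nθ))
= 2^2(cos(2*315°) + i sin(2*315°))
= 4(cos 270° + i sin 270°)
= -4i


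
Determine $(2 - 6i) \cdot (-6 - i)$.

(a1*a2 - b1*b2) + (a1*b2 + b1*a2)i
= (-12 - 6) + (-2 + 36)i
= -18 + 34i


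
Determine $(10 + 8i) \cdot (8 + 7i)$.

(a1*a2 - b1*b2) + (a1*b2 + b1*a2)i
= (80 - 56) + (70 + 64)i
= 24 + 134i


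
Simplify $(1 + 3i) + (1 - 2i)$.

(1 + 1) + (3 + (-2))i = 2 + i


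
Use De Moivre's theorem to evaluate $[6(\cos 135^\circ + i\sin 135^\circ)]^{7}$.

By De Moivre: z^n = r^n(cos(nθ) + i sin(nθ))
= 6^7(cos(7*135°) + i sin(7*135°))
= 279936(cos 225° + i sin 225°)
= -139968*sqrt(2) - 139968*sqrt(2)i


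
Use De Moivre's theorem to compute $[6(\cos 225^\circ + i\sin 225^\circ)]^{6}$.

By De Moivre: z^n = r^n(cos(nθ) + i sin(nθ))
= 6^6(cos(6*225°) + i sin(6*225°))
= 46656(cos 270° + i sin 270°)
= -46656i


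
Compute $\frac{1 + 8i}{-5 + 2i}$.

Multiply numerator and denominator by conjugate (-5 - 2i):
= (1 + 8i)(-5 - 2i) / ((-5)^2 + 2^2)
= (11 - 42i) / 29
= 11/29 - (42/29)i


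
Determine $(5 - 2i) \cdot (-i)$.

(a1*a2 - b1*b2) + (a1*b2 + b1*a2)i
= (0 - 2) + (-5 + 0)i
= -2 - 5i


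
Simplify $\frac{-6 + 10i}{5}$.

Divisor is real, so divide each part by 5:
= -6/5 + 2i


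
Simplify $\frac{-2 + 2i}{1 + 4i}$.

Multiply numerator and denominator by conjugate (1 - 4i):
= (-2 + 2i)(1 - 4i) / (1^2 + 4^2)
= (6 + 10i) / 17
= 6/17 + (10/17)i


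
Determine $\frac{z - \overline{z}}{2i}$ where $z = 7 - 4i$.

z - conjugate(z) = 2bi
(z - conjugate(z))/(2i) = 2bi/(2i) = b = -4


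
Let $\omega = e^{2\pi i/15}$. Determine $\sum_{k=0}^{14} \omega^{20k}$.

Let ζ = ω^20 = e^(2πi·20/15). Since 15 ∤ 20, ζ ≠ 1.
Sum = Σ_{k=0}^{14} ζ^k = (ζ^15 - 1)/(ζ - 1) = (ω^{20·15} - 1)/(ζ - 1) = (1 - 1)/(ζ - 1) = 0


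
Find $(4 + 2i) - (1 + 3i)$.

(4 - 1) + (2 - 3)i = 3 - i


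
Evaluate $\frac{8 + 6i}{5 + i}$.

Multiply numerator and denominator by conjugate (5 - i):
= (8 + 6i)(5 - i) / (5^2 + 1^2)
= (46 + 22i) / 26
Divide through by 2: (23 + 11i) / 13
= 23/13 + (11/13)i


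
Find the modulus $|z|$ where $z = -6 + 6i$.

|z| = sqrt(a^2 + b^2) = sqrt((-6)^2 + 6^2) = sqrt(72) = sqrt(72)


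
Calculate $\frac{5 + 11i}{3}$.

Divisor is real, so divide each part by 3:
= 5/3 + (11/3)i


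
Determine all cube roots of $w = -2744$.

|w| = 2744, arg(w) = 180°
Root modulus = 2744^(1/3) = 14
Root arguments: θ_k = (180° + 360°k)/3 for k = 0, 1, ..., 2
Roots: 7 + 7*sqrt(3)i, -14, 7 - 7*sqrt(3)i


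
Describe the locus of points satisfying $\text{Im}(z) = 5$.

Im(z) = y where z = x + yi; the equation y = 5 is satisfied by all points with that y-coordinate
Locus: Horizontal line y = 5


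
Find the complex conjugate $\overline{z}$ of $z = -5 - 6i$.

If z = a + bi, then conjugate(z) = a - bi
conjugate(-5 - 6i) = -5 + 6i


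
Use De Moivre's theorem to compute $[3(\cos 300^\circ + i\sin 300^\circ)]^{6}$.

By De Moivre: z^n = r^n(cos(nθ) + i sin(nθ))
= 3^6(cos(6*300°) + i sin(6*300°))
= 729(cos 0° + i sin 0°)
= 729


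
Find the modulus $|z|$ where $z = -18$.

|z| = sqrt(a^2 + b^2) = sqrt((-18)^2 + 0^2) = sqrt(324) = 18


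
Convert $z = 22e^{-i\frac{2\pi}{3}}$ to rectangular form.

a = r cos θ = 22 * -1/2 = -11
b = r sin θ = 22 * -sqrt(3)/2 = -11*sqrt(3)
z = -11 - 11*sqrt(3)i


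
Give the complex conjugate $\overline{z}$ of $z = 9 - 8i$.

If z = a + bi, then conjugate(z) = a - bi
conjugate(9 - 8i) = 9 + 8i


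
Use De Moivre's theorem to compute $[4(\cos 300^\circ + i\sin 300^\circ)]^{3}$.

By De Moivre: z^n = r^n(cos(nθ) + i sin(nθ))
= 4^3(cos(3*300°) + i sin(3*300°))
= 64(cos 180° + i sin 180°)
= -64


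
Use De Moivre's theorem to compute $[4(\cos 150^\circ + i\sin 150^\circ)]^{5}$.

By De Moivre: z^n = r^n(cos(nθ) + i sin(nθ))
= 4^5(cos(5*150°) + i sin(5*150°))
= 1024(cos 30° + i sin 30°)
= 512*sqrt(3) + 512i


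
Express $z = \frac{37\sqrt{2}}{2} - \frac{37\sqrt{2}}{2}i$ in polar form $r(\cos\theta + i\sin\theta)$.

r = |z| = sqrt(a^2 + b^2) = sqrt((37*sqrt(2)/2)^2 + (-37*sqrt(2)/2)^2) = sqrt(1369/2 + 1369/2) = sqrt(1369) = 37
θ = arctan(b/a) = arctan(-26.163/26.163) (quadrant-adjusted) = 315°
z = 37(cos 315° + i sin 315°)


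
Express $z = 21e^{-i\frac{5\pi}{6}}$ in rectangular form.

a = r cos θ = 21 * -sqrt(3)/2 = -21*sqrt(3)/2
b = r sin θ = 21 * -1/2 = -21/2
z = -21*sqrt(3)/2 - (21/2)i


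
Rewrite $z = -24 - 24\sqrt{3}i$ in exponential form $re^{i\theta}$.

r = |z| = sqrt((-24)^2 + (-24*sqrt(3))^2) = sqrt(576 + 1728) = sqrt(2304) = 48
θ = arctan(b/a) = arctan(-41.5692/-24) (quadrant-adjusted) = 240° = 4π/3
z = 48e^(i*4π/3)


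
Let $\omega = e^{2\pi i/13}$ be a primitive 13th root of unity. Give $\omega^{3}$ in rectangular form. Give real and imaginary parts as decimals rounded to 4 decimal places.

ω^3 = e^(2πi·3/13) = e^(i·6π/13)
= cos(6π/13) + i sin(6π/13)
= 0.1205 + 0.9927i


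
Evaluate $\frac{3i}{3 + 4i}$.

Multiply numerator and denominator by conjugate (3 - 4i):
= (3i)(3 - 4i) / (3^2 + 4^2)
= (12 + 9i) / 25
= 12/25 + (9/25)i


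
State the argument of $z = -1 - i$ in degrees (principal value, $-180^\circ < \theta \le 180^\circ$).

θ = arctan(b/a) = arctan(-1/-1) (quadrant-adjusted) = -135°


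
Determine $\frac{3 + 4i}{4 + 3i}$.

Multiply numerator and denominator by conjugate (4 - 3i):
= (3 + 4i)(4 - 3i) / (4^2 + 3^2)
= (24 + 7i) / 25
= 24/25 + (7/25)i


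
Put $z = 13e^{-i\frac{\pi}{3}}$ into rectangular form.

a = r cos θ = 13 * 1/2 = 13/2
b = r sin θ = 13 * -sqrt(3)/2 = -13*sqrt(3)/2
z = 13/2 - (13*sqrt(3)/2)i


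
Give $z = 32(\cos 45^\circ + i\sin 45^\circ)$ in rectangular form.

a = r cos θ = 32 * sqrt(2)/2 = 16*sqrt(2)
b = r sin θ = 32 * sqrt(2)/2 = 16*sqrt(2)
z = 16*sqrt(2) + 16*sqrt(2)i


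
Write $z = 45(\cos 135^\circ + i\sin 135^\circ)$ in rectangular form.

a = r cos θ = 45 * -sqrt(2)/2 = -45*sqrt(2)/2
b = r sin θ = 45 * sqrt(2)/2 = 45*sqrt(2)/2
z = -45*sqrt(2)/2 + (45*sqrt(2)/2)i


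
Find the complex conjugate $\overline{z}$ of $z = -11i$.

If z = a + bi, then conjugate(z) = a - bi
conjugate(-11i) = 11i


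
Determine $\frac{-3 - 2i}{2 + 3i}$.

Multiply numerator and denominator by conjugate (2 - 3i):
= (-3 - 2i)(2 - 3i) / (2^2 + 3^2)
= (-12 + 5i) / 13
= -12/13 + (5/13)i


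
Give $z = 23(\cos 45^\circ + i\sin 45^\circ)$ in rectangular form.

a = r cos θ = 23 * sqrt(2)/2 = 23*sqrt(2)/2
b = r sin θ = 23 * sqrt(2)/2 = 23*sqrt(2)/2
z = 23*sqrt(2)/2 + (23*sqrt(2)/2)i


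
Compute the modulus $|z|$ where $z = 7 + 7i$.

|z| = sqrt(a^2 + b^2) = sqrt(7^2 + 7^2) = sqrt(98) = sqrt(98)


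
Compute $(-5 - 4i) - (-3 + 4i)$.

(-5 - (-3)) + (-4 - 4)i = -2 - 8i


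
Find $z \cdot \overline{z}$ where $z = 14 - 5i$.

z * conjugate(z) = |z|^2 = a^2 + b^2
= 14^2 + (-5)^2 = 221


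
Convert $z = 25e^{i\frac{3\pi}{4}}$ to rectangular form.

a = r cos θ = 25 * -sqrt(2)/2 = -25*sqrt(2)/2
b = r sin θ = 25 * sqrt(2)/2 = 25*sqrt(2)/2
z = -25*sqrt(2)/2 + (25*sqrt(2)/2)i


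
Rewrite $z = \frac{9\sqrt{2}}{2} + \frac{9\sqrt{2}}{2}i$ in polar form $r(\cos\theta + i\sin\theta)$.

r = |z| = sqrt(a^2 + b^2) = sqrt((9*sqrt(2)/2)^2 + (9*sqrt(2)/2)^2) = sqrt(81/2 + 81/2) = sqrt(81) = 9
θ = arctan(b/a) = arctan(6.364/6.364) (quadrant-adjusted) = 45°
z = 9(cos 45° + i sin 45°)


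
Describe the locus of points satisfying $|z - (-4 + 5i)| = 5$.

|z - z0| = r describes a circle centered at z0 with radius r
Here z0 = -4 + 5i and r = 5
Locus: Circle centered at (-4, 5) with radius 5


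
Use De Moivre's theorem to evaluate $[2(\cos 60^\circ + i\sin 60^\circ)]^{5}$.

By De Moivre: z^n = r^n(cos(nθ) + i sin(nθ))
= 2^5(cos(5*60°) + i sin(5*60°))
= 32(cos 300° + i sin 300°)
= 16 - 16*sqrt(3)i


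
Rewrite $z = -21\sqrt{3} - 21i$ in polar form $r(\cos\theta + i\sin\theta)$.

r = |z| = sqrt(a^2 + b^2) = sqrt((-21*sqrt(3))^2 + (-21)^2) = sqrt(1323 + 441) = sqrt(1764) = 42
θ = arctan(b/a) = arctan(-21/-36.3731) (quadrant-adjusted) = 210°
z = 42(cos 210° + i sin 210°)


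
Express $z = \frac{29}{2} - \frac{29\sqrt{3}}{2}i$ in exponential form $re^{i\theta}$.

r = |z| = sqrt((29/2)^2 + (-29*sqrt(3)/2)^2) = sqrt(841/4 + 2523/4) = sqrt(841) = 29
θ = arctan(b/a) = arctan(-25.1147/14.5) (quadrant-adjusted) = -60° = -π/3
z = 29e^(-i*π/3)


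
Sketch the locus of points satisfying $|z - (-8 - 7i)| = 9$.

|z - z0| = r describes a circle centered at z0 with radius r
Here z0 = -8 - 7i and r = 9
Locus: Circle centered at (-8, -7) with radius 9


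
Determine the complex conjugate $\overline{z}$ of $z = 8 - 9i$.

If z = a + bi, then conjugate(z) = a - bi
conjugate(8 - 9i) = 8 + 9i


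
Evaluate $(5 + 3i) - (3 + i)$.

(5 - 3) + (3 - 1)i = 2 + 2i


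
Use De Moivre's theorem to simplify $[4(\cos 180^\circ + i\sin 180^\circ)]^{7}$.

By De Moivre: z^n = r^n(cos(nθ) + i sin(nθ))
= 4^7(cos(7*180°) + i sin(7*180°))
= 16384(cos 180° + i sin 180°)
= -16384


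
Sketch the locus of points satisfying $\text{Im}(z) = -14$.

Im(z) = y where z = x + yi; the equation y = -14 is satisfied by all points with that y-coordinate
Locus: Horizontal line y = -14


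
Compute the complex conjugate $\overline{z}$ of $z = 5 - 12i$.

If z = a + bi, then conjugate(z) = a - bi
conjugate(5 - 12i) = 5 + 12i


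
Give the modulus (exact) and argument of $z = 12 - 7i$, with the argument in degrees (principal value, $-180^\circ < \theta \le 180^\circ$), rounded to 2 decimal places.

|z| = sqrt(12^2 + (-7)^2) = sqrt(193)
arg(z) = arctan(b/a) = arctan(-7/12) (quadrant-adjusted) = -30.26°


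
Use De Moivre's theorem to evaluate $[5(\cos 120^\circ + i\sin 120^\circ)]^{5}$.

By De Moivre: z^n = r^n(cos(nθ) + i sin(nθ))
= 5^5(cos(5*120°) + i sin(5*120°))
= 3125(cos 240° + i sin 240°)
= -3125/2 - (3125*sqrt(3)/2)i


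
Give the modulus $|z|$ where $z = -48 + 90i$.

|z| = sqrt(a^2 + b^2) = sqrt((-48)^2 + 90^2) = sqrt(10404) = 102


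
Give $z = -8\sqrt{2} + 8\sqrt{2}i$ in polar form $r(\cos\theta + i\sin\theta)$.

r = |z| = sqrt(a^2 + b^2) = sqrt((-8*sqrt(2))^2 + (8*sqrt(2))^2) = sqrt(128 + 128) = sqrt(256) = 16
θ = arctan(b/a) = arctan(11.3137/-11.3137) (quadrant-adjusted) = 135°
z = 16(cos 135° + i sin 135°)


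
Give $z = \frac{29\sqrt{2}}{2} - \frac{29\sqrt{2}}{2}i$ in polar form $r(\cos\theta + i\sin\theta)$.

r = |z| = sqrt(a^2 + b^2) = sqrt((29*sqrt(2)/2)^2 + (-29*sqrt(2)/2)^2) = sqrt(841/2 + 841/2) = sqrt(841) = 29
θ = arctan(b/a) = arctan(-20.5061/20.5061) (quadrant-adjusted) = 315°
z = 29(cos 315° + i sin 315°)


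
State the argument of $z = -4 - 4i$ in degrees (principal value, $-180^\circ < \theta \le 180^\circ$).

θ = arctan(b/a) = arctan(-4/-4) (quadrant-adjusted) = -135°


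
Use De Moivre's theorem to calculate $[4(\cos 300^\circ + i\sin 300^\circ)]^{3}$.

By De Moivre: z^n = r^n(cos(nθ) + i sin(nθ))
= 4^3(cos(3*300°) + i sin(3*300°))
= 64(cos 180° + i sin 180°)
= -64


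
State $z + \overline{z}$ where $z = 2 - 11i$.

z + conjugate(z) = (a + bi) + (a - bi) = 2a
= 2 * 2 = 4


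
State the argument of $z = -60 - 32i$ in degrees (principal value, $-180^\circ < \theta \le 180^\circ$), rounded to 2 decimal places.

θ = arctan(b/a) = arctan(-32/-60) (quadrant-adjusted) = -151.93°


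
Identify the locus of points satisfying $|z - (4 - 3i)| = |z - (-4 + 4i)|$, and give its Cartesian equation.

|z - z1| = |z - z2| means z is equidistant from z1 and z2,
i.e. the perpendicular bisector of the segment from (4, -3) to (-4, 4) (midpoint (0, 1/2)).
With z = x + yi, square both sides:
(x - 4)^2 + (y - (-3))^2 = (x - (-4))^2 + (y - 4)^2
The x^2 and y^2 terms cancel: -16x + 14y = 32 - 25 = 7
Simplify: 16x - 14y = -7
Locus: Perpendicular bisector of the segment from (4, -3) to (-4, 4): the line 16x - 14y = -7


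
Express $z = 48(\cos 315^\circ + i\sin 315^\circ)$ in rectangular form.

a = r cos θ = 48 * sqrt(2)/2 = 24*sqrt(2)
b = r sin θ = 48 * -sqrt(2)/2 = -24*sqrt(2)
z = 24*sqrt(2) - 24*sqrt(2)i


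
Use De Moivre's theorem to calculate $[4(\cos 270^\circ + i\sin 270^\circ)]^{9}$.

By De Moivre: z^n = r^n(cos(nθ) + i sin(nθ))
= 4^9(cos(9*270°) + i sin(9*270°))
= 262144(cos 270° + i sin 270°)
= -262144i


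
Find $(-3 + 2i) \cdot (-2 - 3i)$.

(a1*a2 - b1*b2) + (a1*b2 + b1*a2)i
= (6 - (-6)) + (9 + (-4))i
= 12 + 5i


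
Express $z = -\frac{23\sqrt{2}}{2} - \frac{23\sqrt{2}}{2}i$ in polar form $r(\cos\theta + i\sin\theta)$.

r = |z| = sqrt(a^2 + b^2) = sqrt((-23*sqrt(2)/2)^2 + (-23*sqrt(2)/2)^2) = sqrt(529/2 + 529/2) = sqrt(529) = 23
θ = arctan(b/a) = arctan(-16.2635/-16.2635) (quadrant-adjusted) = 225°
z = 23(cos 225° + i sin 225°)


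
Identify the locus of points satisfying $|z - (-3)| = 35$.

|z - z0| = r describes a circle centered at z0 with radius r
Here z0 = -3 and r = 35
Locus: Circle centered at (-3, 0) with radius 35


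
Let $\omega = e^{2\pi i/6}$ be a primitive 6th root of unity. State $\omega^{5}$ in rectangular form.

ω^5 = e^(2πi·5/6) = e^(i·5π/3)
= cos(5π/3) + i sin(5π/3)
= 1/2 - (sqrt(3)/2)i


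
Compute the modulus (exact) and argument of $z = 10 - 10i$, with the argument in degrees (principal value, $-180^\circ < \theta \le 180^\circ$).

|z| = sqrt(10^2 + (-10)^2) = sqrt(200)
arg(z) = arctan(b/a) = arctan(-10/10) (quadrant-adjusted) = -45°


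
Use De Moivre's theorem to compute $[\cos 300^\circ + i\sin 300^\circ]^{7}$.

By De Moivre: z^n = r^n(cos(nθ) + i sin(nθ))
= 1^7(cos(7*300°) + i sin(7*300°))
= 1(cos 300° + i sin 300°)
= 1/2 - (sqrt(3)/2)i


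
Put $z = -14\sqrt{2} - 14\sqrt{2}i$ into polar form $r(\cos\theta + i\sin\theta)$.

r = |z| = sqrt(a^2 + b^2) = sqrt((-14*sqrt(2))^2 + (-14*sqrt(2))^2) = sqrt(392 + 392) = sqrt(784) = 28
θ = arctan(b/a) = arctan(-19.799/-19.799) (quadrant-adjusted) = 225°
z = 28(cos 225° + i sin 225°)


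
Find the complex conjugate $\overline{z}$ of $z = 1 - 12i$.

If z = a + bi, then conjugate(z) = a - bi
conjugate(1 - 12i) = 1 + 12i


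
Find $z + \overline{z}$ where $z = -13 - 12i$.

z + conjugate(z) = (a + bi) + (a - bi) = 2a
= 2 * (-13) = -26


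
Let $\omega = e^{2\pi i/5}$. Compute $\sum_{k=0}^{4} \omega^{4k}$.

Let ζ = ω^4 = e^(2πi·4/5). Since 5 ∤ 4, ζ ≠ 1.
Sum = Σ_{k=0}^{4} ζ^k = (ζ^5 - 1)/(ζ - 1) = (ω^{4·5} - 1)/(ζ - 1) = (1 - 1)/(ζ - 1) = 0


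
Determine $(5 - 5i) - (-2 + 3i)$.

(5 - (-2)) + (-5 - 3)i = 7 - 8i


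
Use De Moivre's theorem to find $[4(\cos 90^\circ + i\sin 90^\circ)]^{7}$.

By De Moivre: z^n = r^n(cos(nθ) + i sin(nθ))
= 4^7(cos(7*90°) + i sin(7*90°))
= 16384(cos 270° + i sin 270°)
= -16384i


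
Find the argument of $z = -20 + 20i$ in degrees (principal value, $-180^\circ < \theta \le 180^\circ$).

θ = arctan(b/a) = arctan(20/-20) (quadrant-adjusted) = 135°


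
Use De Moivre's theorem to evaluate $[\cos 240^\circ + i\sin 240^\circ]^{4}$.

By De Moivre: z^n = r^n(cos(nθ) + i sin(nθ))
= 1^4(cos(4*240°) + i sin(4*240°))
= 1(cos 240° + i sin 240°)
= -1/2 - (sqrt(3)/2)i


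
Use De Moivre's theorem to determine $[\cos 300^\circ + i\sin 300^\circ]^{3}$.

By De Moivre: z^n = r^n(cos(nθ) + i sin(nθ))
= 1^3(cos(3*300°) + i sin(3*300°))
= 1(cos 180° + i sin 180°)
= -1


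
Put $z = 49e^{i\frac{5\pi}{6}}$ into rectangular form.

a = r cos θ = 49 * -sqrt(3)/2 = -49*sqrt(3)/2
b = r sin θ = 49 * 1/2 = 49/2
z = -49*sqrt(3)/2 + (49/2)i


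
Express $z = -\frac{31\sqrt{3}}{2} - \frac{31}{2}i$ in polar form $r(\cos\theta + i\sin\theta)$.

r = |z| = sqrt(a^2 + b^2) = sqrt((-31*sqrt(3)/2)^2 + (-31/2)^2) = sqrt(2883/4 + 961/4) = sqrt(961) = 31
θ = arctan(b/a) = arctan(-15.5/-26.8468) (quadrant-adjusted) = 210°
z = 31(cos 210° + i sin 210°)


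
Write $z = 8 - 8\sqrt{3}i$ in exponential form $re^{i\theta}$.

r = |z| = sqrt((8)^2 + (-8*sqrt(3))^2) = sqrt(64 + 192) = sqrt(256) = 16
θ = arctan(b/a) = arctan(-13.8564/8) (quadrant-adjusted) = -60° = -π/3
z = 16e^(-i*π/3)


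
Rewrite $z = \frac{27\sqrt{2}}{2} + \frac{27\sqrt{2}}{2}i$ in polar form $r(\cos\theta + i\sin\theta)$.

r = |z| = sqrt(a^2 + b^2) = sqrt((27*sqrt(2)/2)^2 + (27*sqrt(2)/2)^2) = sqrt(729/2 + 729/2) = sqrt(729) = 27
θ = arctan(b/a) = arctan(19.0919/19.0919) (quadrant-adjusted) = 45°
z = 27(cos 45° + i sin 45°)


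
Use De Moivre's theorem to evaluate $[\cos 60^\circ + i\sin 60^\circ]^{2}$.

By De Moivre: z^n = r^n(cos(nθ) + i sin(nθ))
= 1^2(cos(2*60°) + i sin(2*60°))
= 1(cos 120° + i sin 120°)
= -1/2 + (sqrt(3)/2)i


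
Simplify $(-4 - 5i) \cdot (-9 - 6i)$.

(a1*a2 - b1*b2) + (a1*b2 + b1*a2)i
= (36 - 30) + (24 + 45)i
= 6 + 69i


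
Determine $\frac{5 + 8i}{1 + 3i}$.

Multiply numerator and denominator by conjugate (1 - 3i):
= (5 + 8i)(1 - 3i) / (1^2 + 3^2)
= (29 - 7i) / 10
= 29/10 - (7/10)i


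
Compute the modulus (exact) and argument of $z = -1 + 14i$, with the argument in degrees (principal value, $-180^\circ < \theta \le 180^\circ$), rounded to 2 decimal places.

|z| = sqrt((-1)^2 + 14^2) = sqrt(197)
arg(z) = arctan(b/a) = arctan(14/-1) (quadrant-adjusted) = 94.09°


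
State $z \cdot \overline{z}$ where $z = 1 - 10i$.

z * conjugate(z) = |z|^2 = a^2 + b^2
= 1^2 + (-10)^2 = 101


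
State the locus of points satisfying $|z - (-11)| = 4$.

|z - z0| = r describes a circle centered at z0 with radius r
Here z0 = -11 and r = 4
Locus: Circle centered at (-11, 0) with radius 4


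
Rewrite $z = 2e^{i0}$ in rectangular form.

a = r cos θ = 2 * 1 = 2
b = r sin θ = 2 * 0 = 0
z = 2


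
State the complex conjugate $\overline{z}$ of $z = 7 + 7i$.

If z = a + bi, then conjugate(z) = a - bi
conjugate(7 + 7i) = 7 - 7i


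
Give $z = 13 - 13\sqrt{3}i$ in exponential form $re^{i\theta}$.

r = |z| = sqrt((13)^2 + (-13*sqrt(3))^2) = sqrt(169 + 507) = sqrt(676) = 26
θ = arctan(b/a) = arctan(-22.5167/13) (quadrant-adjusted) = -60° = -π/3
z = 26e^(-i*π/3)


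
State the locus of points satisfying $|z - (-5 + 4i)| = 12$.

|z - z0| = r describes a circle centered at z0 with radius r
Here z0 = -5 + 4i and r = 12
Locus: Circle centered at (-5, 4) with radius 12


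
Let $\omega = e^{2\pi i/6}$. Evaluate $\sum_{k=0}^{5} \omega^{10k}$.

Let ζ = ω^10 = e^(2πi·10/6). Since 6 ∤ 10, ζ ≠ 1.
Sum = Σ_{k=0}^{5} ζ^k = (ζ^6 - 1)/(ζ - 1) = (ω^{10·6} - 1)/(ζ - 1) = (1 - 1)/(ζ - 1) = 0


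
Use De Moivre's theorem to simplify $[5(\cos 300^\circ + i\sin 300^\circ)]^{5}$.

By De Moivre: z^n = r^n(cos(nθ) + i sin(nθ))
= 5^5(cos(5*300°) + i sin(5*300°))
= 3125(cos 60° + i sin 60°)
= 3125/2 + (3125*sqrt(3)/2)i


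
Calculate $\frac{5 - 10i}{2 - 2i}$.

Multiply numerator and denominator by conjugate (2 + 2i):
= (5 - 10i)(2 + 2i) / (2^2 + (-2)^2)
= (30 - 10i) / 8
Divide through by 2: (15 - 5i) / 4
= 15/4 - (5/4)i


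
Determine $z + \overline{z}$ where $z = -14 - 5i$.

z + conjugate(z) = (a + bi) + (a - bi) = 2a
= 2 * (-14) = -28


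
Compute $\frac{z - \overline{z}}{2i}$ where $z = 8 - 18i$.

z - conjugate(z) = 2bi
(z - conjugate(z))/(2i) = 2bi/(2i) = b = -18


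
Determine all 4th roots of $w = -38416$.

|w| = 38416, arg(w) = 180°
Root modulus = 38416^(1/4) = 14
Root arguments: θ_k = (180° + 360°k)/4 for k = 0, 1, ..., 3
Roots: 7*sqrt(2) + 7*sqrt(2)i, -7*sqrt(2) + 7*sqrt(2)i, -7*sqrt(2) - 7*sqrt(2)i, 7*sqrt(2) - 7*sqrt(2)i


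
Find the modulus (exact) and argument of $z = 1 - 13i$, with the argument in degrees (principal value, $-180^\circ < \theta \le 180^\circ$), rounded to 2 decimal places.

|z| = sqrt(1^2 + (-13)^2) = sqrt(170)
arg(z) = arctan(b/a) = arctan(-13/1) (quadrant-adjusted) = -85.60°


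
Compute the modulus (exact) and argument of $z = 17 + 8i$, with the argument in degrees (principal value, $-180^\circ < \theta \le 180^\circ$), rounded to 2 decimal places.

|z| = sqrt(17^2 + 8^2) = sqrt(353)
arg(z) = arctan(b/a) = arctan(8/17) (quadrant-adjusted) = 25.20°


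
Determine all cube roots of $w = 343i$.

|w| = 343, arg(w) = 90°
Root modulus = 343^(1/3) = 7
Root arguments: θ_k = (90° + 360°k)/3 for k = 0, 1, ..., 2
Roots: 7*sqrt(3)/2 + (7/2)i, -7*sqrt(3)/2 + (7/2)i, -7i


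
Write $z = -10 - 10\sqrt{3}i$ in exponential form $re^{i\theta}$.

r = |z| = sqrt((-10)^2 + (-10*sqrt(3))^2) = sqrt(100 + 300) = sqrt(400) = 20
θ = arctan(b/a) = arctan(-17.3205/-10) (quadrant-adjusted) = -120° = -2π/3
z = 20e^(-i*2π/3)


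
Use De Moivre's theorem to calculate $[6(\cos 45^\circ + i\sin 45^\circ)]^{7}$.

By De Moivre: z^n = r^n(cos(nθ) + i sin(nθ))
= 6^7(cos(7*45°) + i sin(7*45°))
= 279936(cos 315° + i sin 315°)
= 139968*sqrt(2) - 139968*sqrt(2)i


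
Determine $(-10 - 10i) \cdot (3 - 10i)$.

(a1*a2 - b1*b2) + (a1*b2 + b1*a2)i
= (-30 - 100) + (100 + (-30))i
= -130 + 70i


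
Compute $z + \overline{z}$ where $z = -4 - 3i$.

z + conjugate(z) = (a + bi) + (a - bi) = 2a
= 2 * (-4) = -8


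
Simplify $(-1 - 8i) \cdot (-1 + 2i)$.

(a1*a2 - b1*b2) + (a1*b2 + b1*a2)i
= (1 - (-16)) + (-2 + 8)i
= 17 + 6i


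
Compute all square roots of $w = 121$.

|w| = 121, arg(w) = 0°
Root modulus = 121^(1/2) = 11
Root arguments: θ_k = (0° + 360°k)/2 for k = 0, 1, ..., 1
Roots: 11, -11


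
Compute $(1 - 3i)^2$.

(a + bi)^2 = a^2 - b^2 + 2abi
= 1^2 - (-3)^2 + 2*1*(-3)i
= -8 - 6i


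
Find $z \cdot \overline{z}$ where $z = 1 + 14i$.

z * conjugate(z) = |z|^2 = a^2 + b^2
= 1^2 + 14^2 = 197


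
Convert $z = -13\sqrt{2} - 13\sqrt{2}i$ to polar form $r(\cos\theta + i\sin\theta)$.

r = |z| = sqrt(a^2 + b^2) = sqrt((-13*sqrt(2))^2 + (-13*sqrt(2))^2) = sqrt(338 + 338) = sqrt(676) = 26
θ = arctan(b/a) = arctan(-18.3848/-18.3848) (quadrant-adjusted) = 225°
z = 26(cos 225° + i sin 225°)


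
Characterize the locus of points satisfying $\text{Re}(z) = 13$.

Re(z) = x where z = x + yi; the equation x = 13 is satisfied by all points with that x-coordinate
Locus: Vertical line x = 13


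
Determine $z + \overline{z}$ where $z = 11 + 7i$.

z + conjugate(z) = (a + bi) + (a - bi) = 2a
= 2 * 11 = 22


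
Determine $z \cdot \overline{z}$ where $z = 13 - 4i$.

z * conjugate(z) = |z|^2 = a^2 + b^2
= 13^2 + (-4)^2 = 185


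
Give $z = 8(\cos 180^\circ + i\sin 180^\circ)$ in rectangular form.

a = r cos θ = 8 * -1 = -8
b = r sin θ = 8 * 0 = 0
z = -8


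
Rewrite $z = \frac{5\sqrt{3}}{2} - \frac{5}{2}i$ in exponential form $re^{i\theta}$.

r = |z| = sqrt((5*sqrt(3)/2)^2 + (-5/2)^2) = sqrt(75/4 + 25/4) = sqrt(25) = 5
θ = arctan(b/a) = arctan(-2.5/4.3301) (quadrant-adjusted) = -30° = -π/6
z = 5e^(-i*π/6)


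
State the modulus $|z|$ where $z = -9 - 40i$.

|z| = sqrt(a^2 + b^2) = sqrt((-9)^2 + (-40)^2) = sqrt(1681) = 41


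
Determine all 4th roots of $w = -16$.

|w| = 16, arg(w) = 180°
Root modulus = 16^(1/4) = 2
Root arguments: θ_k = (180° + 360°k)/4 for k = 0, 1, ..., 3
Roots: sqrt(2) + sqrt(2)i, -sqrt(2) + sqrt(2)i, -sqrt(2) - sqrt(2)i, sqrt(2) - sqrt(2)i


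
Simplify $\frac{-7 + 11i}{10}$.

Divisor is real, so divide each part by 10:
= -7/10 + (11/10)i


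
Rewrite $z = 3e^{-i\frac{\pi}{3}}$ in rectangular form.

a = r cos θ = 3 * 1/2 = 3/2
b = r sin θ = 3 * -sqrt(3)/2 = -3*sqrt(3)/2
z = 3/2 - (3*sqrt(3)/2)i


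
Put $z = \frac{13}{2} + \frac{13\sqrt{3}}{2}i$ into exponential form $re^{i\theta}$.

r = |z| = sqrt((13/2)^2 + (13*sqrt(3)/2)^2) = sqrt(169/4 + 507/4) = sqrt(169) = 13
θ = arctan(b/a) = arctan(11.2583/6.5) (quadrant-adjusted) = 60° = π/3
z = 13e^(i*π/3)


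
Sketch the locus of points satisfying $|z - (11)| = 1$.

|z - z0| = r describes a circle centered at z0 with radius r
Here z0 = 11 and r = 1
Locus: Circle centered at (11, 0) with radius 1


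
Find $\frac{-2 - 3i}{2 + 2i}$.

Multiply numerator and denominator by conjugate (2 - 2i):
= (-2 - 3i)(2 - 2i) / (2^2 + 2^2)
= (-10 - 2i) / 8
Divide through by 2: (-5 - i) / 4
= -5/4 - (1/4)i


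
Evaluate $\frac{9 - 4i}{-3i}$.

Multiply numerator and denominator by conjugate (3i):
= (9 - 4i)(3i) / (0^2 + (-3)^2)
= (12 + 27i) / 9
Divide through by 3: (4 + 9i) / 3
= 4/3 + 3i


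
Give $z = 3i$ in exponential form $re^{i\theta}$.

r = |z| = sqrt((0)^2 + (3)^2) = sqrt(0 + 9) = sqrt(9) = 3
a = 0 and b > 0, so z lies on the positive imaginary axis: θ = 90° = π/2
z = 3e^(i*π/2)


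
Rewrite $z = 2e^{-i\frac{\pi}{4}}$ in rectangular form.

a = r cos θ = 2 * sqrt(2)/2 = sqrt(2)
b = r sin θ = 2 * -sqrt(2)/2 = -sqrt(2)
z = sqrt(2) - sqrt(2)i


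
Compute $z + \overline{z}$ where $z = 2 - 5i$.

z + conjugate(z) = (a + bi) + (a - bi) = 2a
= 2 * 2 = 4


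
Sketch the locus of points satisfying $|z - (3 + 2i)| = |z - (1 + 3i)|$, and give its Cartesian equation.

|z - z1| = |z - z2| means z is equidistant from z1 and z2,
i.e. the perpendicular bisector of the segment from (3, 2) to (1, 3) (midpoint (2, 5/2)).
With z = x + yi, square both sides:
(x - 3)^2 + (y - 2)^2 = (x - 1)^2 + (y - 3)^2
The x^2 and y^2 terms cancel: -4x + 2y = 10 - 13 = -3
Simplify: 4x - 2y = 3
Locus: Perpendicular bisector of the segment from (3, 2) to (1, 3): the line 4x - 2y = 3


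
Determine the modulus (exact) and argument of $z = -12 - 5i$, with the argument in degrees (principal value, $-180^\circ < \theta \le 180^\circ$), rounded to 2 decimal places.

|z| = sqrt((-12)^2 + (-5)^2) = 13
arg(z) = arctan(b/a) = arctan(-5/-12) (quadrant-adjusted) = -157.38°


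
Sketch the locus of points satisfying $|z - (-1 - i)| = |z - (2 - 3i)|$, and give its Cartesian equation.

|z - z1| = |z - z2| means z is equidistant from z1 and z2,
i.e. the perpendicular bisector of the segment from (-1, -1) to (2, -3) (midpoint (1/2, -2)).
With z = x + yi, square both sides:
(x - (-1))^2 + (y - (-1))^2 = (x - 2)^2 + (y - (-3))^2
The x^2 and y^2 terms cancel: 6x + (-4)y = 13 - 2 = 11
Simplify: 6x - 4y = 11
Locus: Perpendicular bisector of the segment from (-1, -1) to (2, -3): the line 6x - 4y = 11


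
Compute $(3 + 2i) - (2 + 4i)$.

(3 - 2) + (2 - 4)i = 1 - 2i


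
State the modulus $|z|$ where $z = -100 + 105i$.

|z| = sqrt(a^2 + b^2) = sqrt((-100)^2 + 105^2) = sqrt(21025) = 145


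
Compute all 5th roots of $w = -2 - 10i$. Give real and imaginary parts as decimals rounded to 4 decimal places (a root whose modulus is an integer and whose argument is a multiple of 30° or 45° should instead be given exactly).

|w| = sqrt(104) ≈ 10.198039, arg(w) ≈ 258.690068°
Root modulus = sqrt(104)^(1/5) ≈ 1.591121
Root arguments: θ_k = (arg(w) + 360°k)/5 for k = 0, 1, ..., 4
Compute each root as (root modulus)(cos θ_k + i sin θ_k) using full-precision intermediates, then round to 4 decimal places.
Roots: 0.9853 + 1.2493i, -0.8837 + 1.3232i, -1.5315 - 0.4316i, -0.0628 - 1.5899i, 1.4927 - 0.5510i


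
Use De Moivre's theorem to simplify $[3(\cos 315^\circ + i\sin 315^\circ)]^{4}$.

By De Moivre: z^n = r^n(cos(nθ) + i sin(nθ))
= 3^4(cos(4*315°) + i sin(4*315°))
= 81(cos 180° + i sin 180°)
= -81


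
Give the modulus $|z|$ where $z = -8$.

|z| = sqrt(a^2 + b^2) = sqrt((-8)^2 + 0^2) = sqrt(64) = 8


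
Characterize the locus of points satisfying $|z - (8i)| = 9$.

|z - z0| = r describes a circle centered at z0 with radius r
Here z0 = 8i and r = 9
Locus: Circle centered at (0, 8) with radius 9


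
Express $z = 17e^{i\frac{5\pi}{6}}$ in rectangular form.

a = r cos θ = 17 * -sqrt(3)/2 = -17*sqrt(3)/2
b = r sin θ = 17 * 1/2 = 17/2
z = -17*sqrt(3)/2 + (17/2)i


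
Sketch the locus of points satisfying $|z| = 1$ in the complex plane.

|z| = 1 means sqrt(x^2 + y^2) = 1
This is a circle of radius 1 centered at the origin


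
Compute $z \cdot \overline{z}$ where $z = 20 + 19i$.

z * conjugate(z) = |z|^2 = a^2 + b^2
= 20^2 + 19^2 = 761


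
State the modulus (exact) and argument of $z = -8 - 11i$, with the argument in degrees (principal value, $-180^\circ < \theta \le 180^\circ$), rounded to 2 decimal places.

|z| = sqrt((-8)^2 + (-11)^2) = sqrt(185)
arg(z) = arctan(b/a) = arctan(-11/-8) (quadrant-adjusted) = -126.03°


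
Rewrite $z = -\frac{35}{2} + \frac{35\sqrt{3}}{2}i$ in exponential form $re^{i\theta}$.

r = |z| = sqrt((-35/2)^2 + (35*sqrt(3)/2)^2) = sqrt(1225/4 + 3675/4) = sqrt(1225) = 35
θ = arctan(b/a) = arctan(30.3109/-17.5) (quadrant-adjusted) = 120° = 2π/3
z = 35e^(i*2π/3)


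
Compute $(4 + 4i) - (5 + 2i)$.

(4 - 5) + (4 - 2)i = -1 + 2i


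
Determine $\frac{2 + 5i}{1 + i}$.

Multiply numerator and denominator by conjugate (1 - i):
= (2 + 5i)(1 - i) / (1^2 + 1^2)
= (7 + 3i) / 2
= 7/2 + (3/2)i


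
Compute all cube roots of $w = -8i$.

|w| = 8, arg(w) = 270°
Root modulus = 8^(1/3) = 2
Root arguments: θ_k = (270° + 360°k)/3 for k = 0, 1, ..., 2
Roots: 2i, -sqrt(3) - i, sqrt(3) - i


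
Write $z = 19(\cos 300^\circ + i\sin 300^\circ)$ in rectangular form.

a = r cos θ = 19 * 1/2 = 19/2
b = r sin θ = 19 * -sqrt(3)/2 = -19*sqrt(3)/2
z = 19/2 - (19*sqrt(3)/2)i


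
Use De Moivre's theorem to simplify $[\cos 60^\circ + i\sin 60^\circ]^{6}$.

By De Moivre: z^n = r^n(cos(nθ) + i sin(nθ))
= 1^6(cos(6*60°) + i sin(6*60°))
= 1(cos 0° + i sin 0°)
= 1


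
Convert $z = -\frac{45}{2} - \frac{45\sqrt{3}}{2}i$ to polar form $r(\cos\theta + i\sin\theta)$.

r = |z| = sqrt(a^2 + b^2) = sqrt((-45/2)^2 + (-45*sqrt(3)/2)^2) = sqrt(2025/4 + 6075/4) = sqrt(2025) = 45
θ = arctan(b/a) = arctan(-38.9711/-22.5) (quadrant-adjusted) = 240°
z = 45(cos 240° + i sin 240°)


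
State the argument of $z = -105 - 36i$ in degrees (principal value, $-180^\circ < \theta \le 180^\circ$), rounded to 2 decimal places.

θ = arctan(b/a) = arctan(-36/-105) (quadrant-adjusted) = -161.08°


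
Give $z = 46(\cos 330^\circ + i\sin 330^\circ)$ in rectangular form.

a = r cos θ = 46 * sqrt(3)/2 = 23*sqrt(3)
b = r sin θ = 46 * -1/2 = -23
z = 23*sqrt(3) - 23i


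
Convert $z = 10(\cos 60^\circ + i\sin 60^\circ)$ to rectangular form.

a = r cos θ = 10 * 1/2 = 5
b = r sin θ = 10 * sqrt(3)/2 = 5*sqrt(3)
z = 5 + 5*sqrt(3)i


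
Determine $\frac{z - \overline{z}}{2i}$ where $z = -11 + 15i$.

z - conjugate(z) = 2bi
(z - conjugate(z))/(2i) = 2bi/(2i) = b = 15


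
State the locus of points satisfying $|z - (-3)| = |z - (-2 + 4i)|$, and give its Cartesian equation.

|z - z1| = |z - z2| means z is equidistant from z1 and z2,
i.e. the perpendicular bisector of the segment from (-3, 0) to (-2, 4) (midpoint (-5/2, 2)).
With z = x + yi, square both sides:
(x - (-3))^2 + (y - 0)^2 = (x - (-2))^2 + (y - 4)^2
The x^2 and y^2 terms cancel: 2x + 8y = 20 - 9 = 11
Simplify: 2x + 8y = 11
Locus: Perpendicular bisector of the segment from (-3, 0) to (-2, 4): the line 2x + 8y = 11


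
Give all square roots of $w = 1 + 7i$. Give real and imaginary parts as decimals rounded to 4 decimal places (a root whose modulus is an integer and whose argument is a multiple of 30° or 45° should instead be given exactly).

|w| = sqrt(50) ≈ 7.071068, arg(w) ≈ 81.869898°
Root modulus = sqrt(50)^(1/2) ≈ 2.659148
Root arguments: θ_k = (arg(w) + 360°k)/2 for k = 0, 1, ..., 1
Compute each root as (root modulus)(cos θ_k + i sin θ_k) using full-precision intermediates, then round to 4 decimal places.
Roots: 2.0089 + 1.7423i, -2.0089 - 1.7423i


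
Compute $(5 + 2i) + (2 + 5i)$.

(5 + 2) + (2 + 5)i = 7 + 7i


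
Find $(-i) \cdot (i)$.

(a1*a2 - b1*b2) + (a1*b2 + b1*a2)i
= (0 - (-1)) + (0 + 0)i
= 1


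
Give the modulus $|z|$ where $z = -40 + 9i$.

|z| = sqrt(a^2 + b^2) = sqrt((-40)^2 + 9^2) = sqrt(1681) = 41


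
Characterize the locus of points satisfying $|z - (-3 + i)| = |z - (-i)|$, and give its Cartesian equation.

|z - z1| = |z - z2| means z is equidistant from z1 and z2,
i.e. the perpendicular bisector of the segment from (-3, 1) to (0, -1) (midpoint (-3/2, 0)).
With z = x + yi, square both sides:
(x - (-3))^2 + (y - 1)^2 = (x - 0)^2 + (y - (-1))^2
The x^2 and y^2 terms cancel: 6x + (-4)y = 1 - 10 = -9
Simplify: 6x - 4y = -9
Locus: Perpendicular bisector of the segment from (-3, 1) to (0, -1): the line 6x - 4y = -9


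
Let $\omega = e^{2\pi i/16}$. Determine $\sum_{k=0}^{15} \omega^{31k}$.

Let ζ = ω^31 = e^(2πi·31/16). Since 16 ∤ 31, ζ ≠ 1.
Sum = Σ_{k=0}^{15} ζ^k = (ζ^16 - 1)/(ζ - 1) = (ω^{31·16} - 1)/(ζ - 1) = (1 - 1)/(ζ - 1) = 0


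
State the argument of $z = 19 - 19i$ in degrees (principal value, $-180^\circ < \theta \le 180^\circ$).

θ = arctan(b/a) = arctan(-19/19) (quadrant-adjusted) = -45°


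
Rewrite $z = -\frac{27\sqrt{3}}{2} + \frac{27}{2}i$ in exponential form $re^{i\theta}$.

r = |z| = sqrt((-27*sqrt(3)/2)^2 + (27/2)^2) = sqrt(2187/4 + 729/4) = sqrt(729) = 27
θ = arctan(b/a) = arctan(13.5/-23.3827) (quadrant-adjusted) = 150° = 5π/6
z = 27e^(i*5π/6)


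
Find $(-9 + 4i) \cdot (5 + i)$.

(a1*a2 - b1*b2) + (a1*b2 + b1*a2)i
= (-45 - 4) + (-9 + 20)i
= -49 + 11i


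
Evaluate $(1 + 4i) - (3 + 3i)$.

(1 - 3) + (4 - 3)i = -2 + i


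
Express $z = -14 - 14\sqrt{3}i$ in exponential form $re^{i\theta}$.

r = |z| = sqrt((-14)^2 + (-14*sqrt(3))^2) = sqrt(196 + 588) = sqrt(784) = 28
θ = arctan(b/a) = arctan(-24.2487/-14) (quadrant-adjusted) = -120° = -2π/3
z = 28e^(-i*2π/3)


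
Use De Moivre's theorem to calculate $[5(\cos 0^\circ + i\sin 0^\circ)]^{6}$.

By De Moivre: z^n = r^n(cos(nθ) + i sin(nθ))
= 5^6(cos(6*0°) + i sin(6*0°))
= 15625(cos 0° + i sin 0°)
= 15625


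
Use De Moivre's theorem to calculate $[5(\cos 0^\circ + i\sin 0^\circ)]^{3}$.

By De Moivre: z^n = r^n(cos(nθ) + i sin(nθ))
= 5^3(cos(3*0°) + i sin(3*0°))
= 125(cos 0° + i sin 0°)
= 125


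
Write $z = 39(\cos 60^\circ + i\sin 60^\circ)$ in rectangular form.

a = r cos θ = 39 * 1/2 = 39/2
b = r sin θ = 39 * sqrt(3)/2 = 39*sqrt(3)/2
z = 39/2 + (39*sqrt(3)/2)i


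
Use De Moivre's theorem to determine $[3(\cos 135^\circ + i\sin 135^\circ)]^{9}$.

By De Moivre: z^n = r^n(cos(nθ) + i sin(nθ))
= 3^9(cos(9*135°) + i sin(9*135°))
= 19683(cos 135° + i sin 135°)
= -19683*sqrt(2)/2 + (19683*sqrt(2)/2)i


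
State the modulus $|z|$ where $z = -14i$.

|z| = sqrt(a^2 + b^2) = sqrt(0^2 + (-14)^2) = sqrt(196) = 14


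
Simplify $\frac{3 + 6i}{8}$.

Divisor is real, so divide each part by 8:
= 3/8 + (3/4)i


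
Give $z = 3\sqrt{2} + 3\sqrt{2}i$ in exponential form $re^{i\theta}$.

r = |z| = sqrt((3*sqrt(2))^2 + (3*sqrt(2))^2) = sqrt(18 + 18) = sqrt(36) = 6
θ = arctan(b/a) = arctan(4.2426/4.2426) (quadrant-adjusted) = 45° = π/4
z = 6e^(i*π/4)


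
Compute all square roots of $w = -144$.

|w| = 144, arg(w) = 180°
Root modulus = 144^(1/2) = 12
Root arguments: θ_k = (180° + 360°k)/2 for k = 0, 1, ..., 1
Roots: 12i, -12i


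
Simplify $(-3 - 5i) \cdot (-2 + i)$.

(a1*a2 - b1*b2) + (a1*b2 + b1*a2)i
= (6 - (-5)) + (-3 + 10)i
= 11 + 7i


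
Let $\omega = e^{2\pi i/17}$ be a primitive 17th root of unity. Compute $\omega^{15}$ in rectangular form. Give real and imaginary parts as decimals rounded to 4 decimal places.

ω^15 = e^(2πi·15/17) = e^(i·30π/17)
= cos(30π/17) + i sin(30π/17)
= 0.7390 - 0.6737i


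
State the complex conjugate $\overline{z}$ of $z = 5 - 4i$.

If z = a + bi, then conjugate(z) = a - bi
conjugate(5 - 4i) = 5 + 4i


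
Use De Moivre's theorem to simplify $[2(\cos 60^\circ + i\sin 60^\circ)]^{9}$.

By De Moivre: z^n = r^n(cos(nθ) + i sin(nθ))
= 2^9(cos(9*60°) + i sin(9*60°))
= 512(cos 180° + i sin 180°)
= -512


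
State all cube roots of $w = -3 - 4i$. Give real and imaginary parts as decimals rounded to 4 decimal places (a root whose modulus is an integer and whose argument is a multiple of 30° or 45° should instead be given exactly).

|w| = 5, arg(w) ≈ 233.130102°
Root modulus = 5^(1/3) ≈ 1.709976
Root arguments: θ_k = (arg(w) + 360°k)/3 for k = 0, 1, ..., 2
Compute each root as (root modulus)(cos θ_k + i sin θ_k) using full-precision intermediates, then round to 4 decimal places.
Roots: 0.3640 + 1.6708i, -1.6289 - 0.5202i, 1.2650 - 1.1506i


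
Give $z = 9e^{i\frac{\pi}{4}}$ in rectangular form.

a = r cos θ = 9 * sqrt(2)/2 = 9*sqrt(2)/2
b = r sin θ = 9 * sqrt(2)/2 = 9*sqrt(2)/2
z = 9*sqrt(2)/2 + (9*sqrt(2)/2)i
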